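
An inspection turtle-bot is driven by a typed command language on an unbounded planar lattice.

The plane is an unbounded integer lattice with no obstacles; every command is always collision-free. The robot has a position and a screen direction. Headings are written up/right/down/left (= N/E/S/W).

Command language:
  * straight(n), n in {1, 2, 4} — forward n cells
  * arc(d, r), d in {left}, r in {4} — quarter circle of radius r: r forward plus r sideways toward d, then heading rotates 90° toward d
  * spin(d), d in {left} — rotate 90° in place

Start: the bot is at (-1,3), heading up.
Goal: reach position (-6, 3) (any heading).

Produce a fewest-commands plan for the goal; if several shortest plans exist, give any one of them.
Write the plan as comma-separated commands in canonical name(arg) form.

spin(left), straight(4), straight(1)

start: at (-1,3), heading up
step 1 (spin(left)): at (-1,3), heading left
step 2 (straight(4)): at (-5,3), heading left
step 3 (straight(1)): at (-6,3), heading left
no 2-step plan works, so 3 is optimal.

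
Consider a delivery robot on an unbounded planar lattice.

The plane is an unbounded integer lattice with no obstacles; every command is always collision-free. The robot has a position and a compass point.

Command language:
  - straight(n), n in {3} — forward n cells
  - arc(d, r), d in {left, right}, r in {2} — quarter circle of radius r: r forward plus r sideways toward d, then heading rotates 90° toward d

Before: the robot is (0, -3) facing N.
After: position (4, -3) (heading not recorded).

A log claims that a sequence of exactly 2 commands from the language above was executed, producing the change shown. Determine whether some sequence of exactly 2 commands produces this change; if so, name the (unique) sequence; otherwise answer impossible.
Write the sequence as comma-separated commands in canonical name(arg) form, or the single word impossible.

t0: (0, -3) facing N
t=1 arc(right, 2) ⇒ (2, -1) facing E
t=2 arc(right, 2) ⇒ (4, -3) facing S
all 9 alternatives checked — unique.

arc(right, 2), arc(right, 2)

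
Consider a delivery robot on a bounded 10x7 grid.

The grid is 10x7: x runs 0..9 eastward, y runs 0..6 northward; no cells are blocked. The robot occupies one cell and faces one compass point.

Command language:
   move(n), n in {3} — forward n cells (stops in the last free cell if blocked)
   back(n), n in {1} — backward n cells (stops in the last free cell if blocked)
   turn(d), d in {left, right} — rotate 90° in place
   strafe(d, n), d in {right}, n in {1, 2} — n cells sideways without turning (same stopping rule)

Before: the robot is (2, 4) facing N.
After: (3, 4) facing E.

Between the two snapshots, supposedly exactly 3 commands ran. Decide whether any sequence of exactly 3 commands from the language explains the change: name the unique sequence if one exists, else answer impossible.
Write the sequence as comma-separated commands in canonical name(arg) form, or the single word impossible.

strafe(right, 2), turn(right), back(1)

key: position moved to (3,4) AND the heading swung to E — translation plus rotation needed
begin: (2, 4) facing N
t=1 strafe(right, 2) ⇒ (4, 4) facing N
t=2 turn(right) ⇒ (4, 4) facing E
t=3 back(1) ⇒ (3, 4) facing E
no rival 3-sequence matches.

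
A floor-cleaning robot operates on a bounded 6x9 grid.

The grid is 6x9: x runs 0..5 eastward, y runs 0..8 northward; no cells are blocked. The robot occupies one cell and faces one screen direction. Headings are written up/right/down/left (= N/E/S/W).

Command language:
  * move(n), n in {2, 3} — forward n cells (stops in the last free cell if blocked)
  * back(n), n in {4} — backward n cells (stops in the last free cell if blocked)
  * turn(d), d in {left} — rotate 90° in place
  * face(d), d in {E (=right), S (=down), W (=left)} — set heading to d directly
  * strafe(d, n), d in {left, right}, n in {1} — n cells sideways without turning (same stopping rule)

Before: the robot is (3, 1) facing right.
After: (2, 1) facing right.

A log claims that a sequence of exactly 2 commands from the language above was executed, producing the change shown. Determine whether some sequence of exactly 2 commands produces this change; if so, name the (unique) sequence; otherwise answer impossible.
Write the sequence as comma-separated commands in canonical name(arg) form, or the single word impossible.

key: back(4) runs into the grid edge before its full distance
t0: (3, 1) facing right
[1] after back(4): (0, 1) facing right
[2] after move(2): (2, 1) facing right
uniquely the one of 81 2-step routes that fits.

back(4), move(2)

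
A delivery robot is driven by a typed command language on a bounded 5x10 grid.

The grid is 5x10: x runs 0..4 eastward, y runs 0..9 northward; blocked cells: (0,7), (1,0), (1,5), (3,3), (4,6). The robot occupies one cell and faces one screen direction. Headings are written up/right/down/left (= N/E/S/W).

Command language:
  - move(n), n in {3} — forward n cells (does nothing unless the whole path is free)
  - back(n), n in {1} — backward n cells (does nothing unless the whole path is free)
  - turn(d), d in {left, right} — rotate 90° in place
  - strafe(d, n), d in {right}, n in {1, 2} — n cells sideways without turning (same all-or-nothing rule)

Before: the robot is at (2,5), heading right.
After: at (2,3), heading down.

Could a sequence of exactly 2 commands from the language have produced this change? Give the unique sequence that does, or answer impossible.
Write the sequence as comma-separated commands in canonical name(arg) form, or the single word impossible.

key: running turn(right) before strafe(right, 2) would end elsewhere — order is forced
from: at (2,5), heading right
[1] after strafe(right, 2): at (2,3), heading right
[2] after turn(right): at (2,3), heading down
all 36 alternatives checked — unique.

strafe(right, 2), turn(right)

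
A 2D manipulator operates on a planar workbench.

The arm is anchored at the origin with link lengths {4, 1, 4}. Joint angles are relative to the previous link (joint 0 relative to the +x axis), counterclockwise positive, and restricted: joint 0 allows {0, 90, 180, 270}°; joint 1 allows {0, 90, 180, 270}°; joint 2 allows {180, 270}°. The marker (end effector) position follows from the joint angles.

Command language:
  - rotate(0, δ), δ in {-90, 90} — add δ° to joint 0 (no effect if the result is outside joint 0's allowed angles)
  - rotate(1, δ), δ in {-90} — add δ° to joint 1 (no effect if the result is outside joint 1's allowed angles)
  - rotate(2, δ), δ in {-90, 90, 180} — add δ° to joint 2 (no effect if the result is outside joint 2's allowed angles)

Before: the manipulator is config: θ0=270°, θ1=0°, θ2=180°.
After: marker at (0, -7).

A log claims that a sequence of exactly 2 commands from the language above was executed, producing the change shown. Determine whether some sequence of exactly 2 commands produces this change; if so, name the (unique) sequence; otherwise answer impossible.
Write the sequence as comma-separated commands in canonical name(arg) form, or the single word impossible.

rotate(1, -90), rotate(1, -90)

start: config: θ0=270°, θ1=0°, θ2=180°
t=1 rotate(1, -90) ⇒ config: θ0=270°, θ1=270°, θ2=180°
t=2 rotate(1, -90) ⇒ config: θ0=270°, θ1=180°, θ2=180°
no rival 2-sequence matches.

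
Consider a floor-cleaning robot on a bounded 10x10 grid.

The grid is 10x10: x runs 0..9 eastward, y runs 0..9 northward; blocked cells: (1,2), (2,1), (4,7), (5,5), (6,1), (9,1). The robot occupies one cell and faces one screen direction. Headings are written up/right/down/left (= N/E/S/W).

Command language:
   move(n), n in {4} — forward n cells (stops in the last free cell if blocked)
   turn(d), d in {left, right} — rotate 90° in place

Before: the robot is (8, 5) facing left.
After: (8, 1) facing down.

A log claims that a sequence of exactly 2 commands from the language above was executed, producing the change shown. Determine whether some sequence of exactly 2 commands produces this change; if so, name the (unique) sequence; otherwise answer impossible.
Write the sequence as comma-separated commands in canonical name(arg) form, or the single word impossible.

turn(left), move(4)

key: position moved to (8,1) AND the heading swung to S — translation plus rotation needed
t0: (8, 5) facing left
[1] after turn(left): (8, 5) facing down
[2] after move(4): (8, 1) facing down
no rival 2-sequence matches.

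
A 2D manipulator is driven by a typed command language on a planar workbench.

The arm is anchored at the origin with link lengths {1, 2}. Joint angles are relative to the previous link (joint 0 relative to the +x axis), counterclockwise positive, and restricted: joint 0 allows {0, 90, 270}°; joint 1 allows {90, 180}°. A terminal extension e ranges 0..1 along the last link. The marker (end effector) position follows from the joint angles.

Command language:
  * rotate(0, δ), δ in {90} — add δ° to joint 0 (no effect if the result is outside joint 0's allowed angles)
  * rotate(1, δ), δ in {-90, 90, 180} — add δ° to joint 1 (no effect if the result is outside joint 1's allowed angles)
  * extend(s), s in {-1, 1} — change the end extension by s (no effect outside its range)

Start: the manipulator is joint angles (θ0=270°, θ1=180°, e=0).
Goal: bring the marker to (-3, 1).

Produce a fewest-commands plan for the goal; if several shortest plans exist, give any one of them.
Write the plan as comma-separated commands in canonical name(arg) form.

initial: joint angles (θ0=270°, θ1=180°, e=0)
1. rotate(1, -90) → joint angles (θ0=270°, θ1=90°, e=0)
2. extend(1) → joint angles (θ0=270°, θ1=90°, e=1)
3. rotate(0, 90) → joint angles (θ0=0°, θ1=90°, e=1)
4. rotate(0, 90) → joint angles (θ0=90°, θ1=90°, e=1)
minimal: 4 command(s), checked below 4.

rotate(1, -90), extend(1), rotate(0, 90), rotate(0, 90)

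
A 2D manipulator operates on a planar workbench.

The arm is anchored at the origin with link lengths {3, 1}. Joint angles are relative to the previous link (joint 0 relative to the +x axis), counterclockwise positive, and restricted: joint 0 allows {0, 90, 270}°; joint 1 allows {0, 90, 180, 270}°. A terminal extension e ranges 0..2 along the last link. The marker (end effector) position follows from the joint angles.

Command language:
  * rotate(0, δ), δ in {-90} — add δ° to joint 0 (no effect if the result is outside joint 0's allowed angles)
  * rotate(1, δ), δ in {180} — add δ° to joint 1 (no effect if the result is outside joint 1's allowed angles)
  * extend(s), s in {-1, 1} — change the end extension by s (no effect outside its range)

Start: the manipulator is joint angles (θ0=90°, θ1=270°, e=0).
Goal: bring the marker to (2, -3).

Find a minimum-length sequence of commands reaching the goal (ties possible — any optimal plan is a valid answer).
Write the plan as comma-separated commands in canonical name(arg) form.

rotate(1, 180), rotate(0, -90), rotate(0, -90), extend(1)

from: joint angles (θ0=90°, θ1=270°, e=0)
[1] after rotate(1, 180): joint angles (θ0=90°, θ1=90°, e=0)
[2] after rotate(0, -90): joint angles (θ0=0°, θ1=90°, e=0)
[3] after rotate(0, -90): joint angles (θ0=270°, θ1=90°, e=0)
[4] after extend(1): joint angles (θ0=270°, θ1=90°, e=1)
shorter routes all fall short; 4 is best.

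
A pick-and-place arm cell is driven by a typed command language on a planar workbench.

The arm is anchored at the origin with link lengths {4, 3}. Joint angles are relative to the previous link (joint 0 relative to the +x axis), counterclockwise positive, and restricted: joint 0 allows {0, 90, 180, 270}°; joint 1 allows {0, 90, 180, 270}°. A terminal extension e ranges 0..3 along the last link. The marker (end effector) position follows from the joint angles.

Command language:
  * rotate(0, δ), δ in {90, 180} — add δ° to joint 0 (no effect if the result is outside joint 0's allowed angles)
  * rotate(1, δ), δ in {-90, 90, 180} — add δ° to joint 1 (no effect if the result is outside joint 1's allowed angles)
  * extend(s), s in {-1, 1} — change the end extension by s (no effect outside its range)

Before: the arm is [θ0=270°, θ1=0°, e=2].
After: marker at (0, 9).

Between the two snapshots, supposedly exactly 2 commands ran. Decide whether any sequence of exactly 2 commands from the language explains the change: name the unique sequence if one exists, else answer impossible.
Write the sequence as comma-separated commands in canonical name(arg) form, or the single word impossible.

from: [θ0=270°, θ1=0°, e=2]
step 1 (rotate(0, 90)): [θ0=0°, θ1=0°, e=2]
step 2 (rotate(0, 90)): [θ0=90°, θ1=0°, e=2]
all 49 alternatives checked — unique.

rotate(0, 90), rotate(0, 90)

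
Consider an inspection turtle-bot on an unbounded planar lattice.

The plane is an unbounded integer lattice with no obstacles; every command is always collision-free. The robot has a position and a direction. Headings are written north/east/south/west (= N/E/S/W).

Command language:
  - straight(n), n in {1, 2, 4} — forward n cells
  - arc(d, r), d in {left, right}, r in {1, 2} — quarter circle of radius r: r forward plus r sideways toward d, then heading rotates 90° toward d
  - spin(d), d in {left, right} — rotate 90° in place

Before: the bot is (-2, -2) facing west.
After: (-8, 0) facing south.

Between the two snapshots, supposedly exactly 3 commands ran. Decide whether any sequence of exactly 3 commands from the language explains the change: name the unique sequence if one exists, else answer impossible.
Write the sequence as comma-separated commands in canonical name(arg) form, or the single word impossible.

key: running arc(left, 2) before arc(right, 2) would end elsewhere — order is forced
start: (-2, -2) facing west
1. arc(right, 2) → (-4, 0) facing north
2. arc(left, 2) → (-6, 2) facing west
3. arc(left, 2) → (-8, 0) facing south
all 729 alternatives checked — unique.

arc(right, 2), arc(left, 2), arc(left, 2)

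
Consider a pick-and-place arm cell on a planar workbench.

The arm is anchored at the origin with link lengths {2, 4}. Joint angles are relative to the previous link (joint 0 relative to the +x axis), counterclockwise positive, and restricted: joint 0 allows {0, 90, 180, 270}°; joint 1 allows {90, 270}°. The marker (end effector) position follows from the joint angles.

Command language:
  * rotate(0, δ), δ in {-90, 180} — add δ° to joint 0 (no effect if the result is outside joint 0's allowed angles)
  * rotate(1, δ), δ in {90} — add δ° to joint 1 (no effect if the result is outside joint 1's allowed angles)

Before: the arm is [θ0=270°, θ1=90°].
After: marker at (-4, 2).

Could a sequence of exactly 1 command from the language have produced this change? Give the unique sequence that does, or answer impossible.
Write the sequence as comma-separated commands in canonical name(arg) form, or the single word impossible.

from: [θ0=270°, θ1=90°]
step 1 (rotate(0, 180)): [θ0=90°, θ1=90°]
all 3 alternatives checked — unique.

rotate(0, 180)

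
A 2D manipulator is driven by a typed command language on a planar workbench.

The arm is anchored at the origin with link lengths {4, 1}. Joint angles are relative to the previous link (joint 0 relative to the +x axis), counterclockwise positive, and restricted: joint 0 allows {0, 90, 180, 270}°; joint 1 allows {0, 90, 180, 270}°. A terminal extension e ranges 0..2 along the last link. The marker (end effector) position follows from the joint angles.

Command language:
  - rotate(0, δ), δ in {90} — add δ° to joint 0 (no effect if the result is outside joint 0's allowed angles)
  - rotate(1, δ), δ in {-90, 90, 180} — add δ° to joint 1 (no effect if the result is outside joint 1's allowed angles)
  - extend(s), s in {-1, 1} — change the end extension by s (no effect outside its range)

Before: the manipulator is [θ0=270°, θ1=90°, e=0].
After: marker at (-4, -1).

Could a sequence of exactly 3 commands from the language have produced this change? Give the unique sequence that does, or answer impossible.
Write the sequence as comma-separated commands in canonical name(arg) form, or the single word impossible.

from: [θ0=270°, θ1=90°, e=0]
1. rotate(0, 90) → [θ0=0°, θ1=90°, e=0]
2. rotate(0, 90) → [θ0=90°, θ1=90°, e=0]
3. rotate(0, 90) → [θ0=180°, θ1=90°, e=0]
all 216 alternatives checked — unique.

rotate(0, 90), rotate(0, 90), rotate(0, 90)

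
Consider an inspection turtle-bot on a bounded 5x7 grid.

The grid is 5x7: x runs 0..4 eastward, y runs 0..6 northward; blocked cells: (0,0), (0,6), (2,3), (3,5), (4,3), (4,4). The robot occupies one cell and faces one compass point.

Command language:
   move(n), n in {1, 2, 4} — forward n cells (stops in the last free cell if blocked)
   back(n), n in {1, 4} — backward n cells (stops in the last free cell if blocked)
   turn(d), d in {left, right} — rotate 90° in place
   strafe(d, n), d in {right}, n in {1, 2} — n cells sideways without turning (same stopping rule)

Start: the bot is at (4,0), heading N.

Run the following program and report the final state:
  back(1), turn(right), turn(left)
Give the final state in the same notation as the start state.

t0: at (4,0), heading N
[1] after back(1): at (4,0), heading N
[2] after turn(right): at (4,0), heading E
[3] after turn(left): at (4,0), heading N

at (4,0), heading N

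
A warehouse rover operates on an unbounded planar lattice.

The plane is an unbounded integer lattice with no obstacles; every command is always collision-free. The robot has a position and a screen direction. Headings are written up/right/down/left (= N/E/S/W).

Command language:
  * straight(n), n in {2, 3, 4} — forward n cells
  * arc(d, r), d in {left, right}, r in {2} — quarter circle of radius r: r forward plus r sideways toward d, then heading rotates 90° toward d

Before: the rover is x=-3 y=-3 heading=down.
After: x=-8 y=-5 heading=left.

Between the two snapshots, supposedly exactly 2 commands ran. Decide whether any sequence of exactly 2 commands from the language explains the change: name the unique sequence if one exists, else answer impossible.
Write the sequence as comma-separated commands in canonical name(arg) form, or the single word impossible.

key: position moved to (-8,-5) AND the heading swung to W — translation plus rotation needed
begin: x=-3 y=-3 heading=down
t=1 arc(right, 2) ⇒ x=-5 y=-5 heading=left
t=2 straight(3) ⇒ x=-8 y=-5 heading=left
all 25 alternatives checked — unique.

arc(right, 2), straight(3)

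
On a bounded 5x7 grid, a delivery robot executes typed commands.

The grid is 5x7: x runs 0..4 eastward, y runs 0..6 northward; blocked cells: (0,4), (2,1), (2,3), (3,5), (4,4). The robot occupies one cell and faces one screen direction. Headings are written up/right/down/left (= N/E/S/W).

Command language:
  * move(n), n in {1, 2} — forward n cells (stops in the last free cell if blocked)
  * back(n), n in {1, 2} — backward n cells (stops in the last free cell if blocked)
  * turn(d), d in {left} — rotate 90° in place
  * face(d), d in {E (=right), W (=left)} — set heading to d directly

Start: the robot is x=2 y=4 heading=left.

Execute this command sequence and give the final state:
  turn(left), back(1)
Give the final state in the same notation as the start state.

x=2 y=5 heading=down

initial: x=2 y=4 heading=left
t=1 turn(left) ⇒ x=2 y=4 heading=down
t=2 back(1) ⇒ x=2 y=5 heading=down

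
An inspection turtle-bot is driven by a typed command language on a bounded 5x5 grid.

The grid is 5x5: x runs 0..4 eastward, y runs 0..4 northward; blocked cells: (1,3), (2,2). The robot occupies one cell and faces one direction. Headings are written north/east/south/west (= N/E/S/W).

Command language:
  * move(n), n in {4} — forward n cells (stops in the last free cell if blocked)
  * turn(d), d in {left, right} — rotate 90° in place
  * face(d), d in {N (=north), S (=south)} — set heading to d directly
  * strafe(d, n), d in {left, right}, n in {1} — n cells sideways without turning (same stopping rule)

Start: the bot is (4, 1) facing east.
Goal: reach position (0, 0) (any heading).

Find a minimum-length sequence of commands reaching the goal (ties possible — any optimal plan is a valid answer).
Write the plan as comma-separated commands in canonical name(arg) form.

start: (4, 1) facing east
[1] after face(N): (4, 1) facing north
[2] after turn(left): (4, 1) facing west
[3] after strafe(left, 1): (4, 0) facing west
[4] after move(4): (0, 0) facing west
nothing shorter than 4 reaches the goal.

face(N), turn(left), strafe(left, 1), move(4)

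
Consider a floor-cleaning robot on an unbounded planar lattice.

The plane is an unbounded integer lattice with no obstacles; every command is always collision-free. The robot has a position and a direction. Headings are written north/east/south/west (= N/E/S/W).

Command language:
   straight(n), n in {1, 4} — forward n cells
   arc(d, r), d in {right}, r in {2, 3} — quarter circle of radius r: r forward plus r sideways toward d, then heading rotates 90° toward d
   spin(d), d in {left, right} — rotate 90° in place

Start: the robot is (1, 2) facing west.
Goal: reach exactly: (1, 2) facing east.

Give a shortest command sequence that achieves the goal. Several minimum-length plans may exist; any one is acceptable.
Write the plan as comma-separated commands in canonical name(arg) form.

spin(right), spin(right)

from: (1, 2) facing west
step 1 (spin(right)): (1, 2) facing north
step 2 (spin(right)): (1, 2) facing east
shorter routes all fall short; 2 is best.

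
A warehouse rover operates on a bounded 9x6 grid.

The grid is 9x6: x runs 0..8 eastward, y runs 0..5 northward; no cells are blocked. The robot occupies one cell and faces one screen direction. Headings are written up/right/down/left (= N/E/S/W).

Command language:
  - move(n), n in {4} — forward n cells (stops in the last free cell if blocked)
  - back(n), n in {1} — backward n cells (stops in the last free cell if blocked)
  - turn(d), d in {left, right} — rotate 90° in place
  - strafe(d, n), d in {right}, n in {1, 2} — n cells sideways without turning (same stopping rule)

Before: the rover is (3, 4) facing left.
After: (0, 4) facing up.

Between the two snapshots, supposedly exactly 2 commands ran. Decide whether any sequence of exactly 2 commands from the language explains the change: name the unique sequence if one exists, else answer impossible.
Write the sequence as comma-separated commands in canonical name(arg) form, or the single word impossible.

move(4), turn(right)

key: position moved to (0,4) AND the heading swung to N — translation plus rotation needed
initial: (3, 4) facing left
1. move(4) → (0, 4) facing left
2. turn(right) → (0, 4) facing up
uniquely the one of 36 2-step routes that fits.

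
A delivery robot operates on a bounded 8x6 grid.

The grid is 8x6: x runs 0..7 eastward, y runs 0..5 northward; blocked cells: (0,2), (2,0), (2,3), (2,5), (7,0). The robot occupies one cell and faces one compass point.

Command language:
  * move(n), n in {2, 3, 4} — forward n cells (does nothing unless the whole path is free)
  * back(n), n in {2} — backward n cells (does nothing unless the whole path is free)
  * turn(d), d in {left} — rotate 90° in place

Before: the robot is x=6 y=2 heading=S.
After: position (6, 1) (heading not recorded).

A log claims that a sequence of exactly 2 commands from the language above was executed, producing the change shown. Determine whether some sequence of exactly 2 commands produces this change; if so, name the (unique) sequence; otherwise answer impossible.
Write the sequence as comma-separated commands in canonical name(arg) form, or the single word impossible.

back(2), move(3)

key: order matters: swapping back(2) and move(3) lands elsewhere
initial: x=6 y=2 heading=S
t=1 back(2) ⇒ x=6 y=4 heading=S
t=2 move(3) ⇒ x=6 y=1 heading=S
uniquely the one of 25 2-step routes that fits.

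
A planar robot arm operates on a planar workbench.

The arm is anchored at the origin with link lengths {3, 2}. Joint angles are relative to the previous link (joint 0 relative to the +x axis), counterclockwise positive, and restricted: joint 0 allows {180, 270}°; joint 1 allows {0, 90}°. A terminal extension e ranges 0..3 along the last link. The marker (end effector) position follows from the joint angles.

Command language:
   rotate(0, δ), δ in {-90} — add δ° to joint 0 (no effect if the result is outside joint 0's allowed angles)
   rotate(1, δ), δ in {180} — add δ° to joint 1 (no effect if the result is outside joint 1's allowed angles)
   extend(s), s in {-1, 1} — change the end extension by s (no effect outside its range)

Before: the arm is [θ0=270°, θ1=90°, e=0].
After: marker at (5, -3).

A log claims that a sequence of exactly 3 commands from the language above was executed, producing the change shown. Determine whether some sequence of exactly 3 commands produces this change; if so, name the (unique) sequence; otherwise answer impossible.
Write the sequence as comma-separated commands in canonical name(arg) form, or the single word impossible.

t0: [θ0=270°, θ1=90°, e=0]
[1] after extend(1): [θ0=270°, θ1=90°, e=1]
[2] after extend(1): [θ0=270°, θ1=90°, e=2]
[3] after extend(1): [θ0=270°, θ1=90°, e=3]
uniquely the one of 64 3-step routes that fits.

extend(1), extend(1), extend(1)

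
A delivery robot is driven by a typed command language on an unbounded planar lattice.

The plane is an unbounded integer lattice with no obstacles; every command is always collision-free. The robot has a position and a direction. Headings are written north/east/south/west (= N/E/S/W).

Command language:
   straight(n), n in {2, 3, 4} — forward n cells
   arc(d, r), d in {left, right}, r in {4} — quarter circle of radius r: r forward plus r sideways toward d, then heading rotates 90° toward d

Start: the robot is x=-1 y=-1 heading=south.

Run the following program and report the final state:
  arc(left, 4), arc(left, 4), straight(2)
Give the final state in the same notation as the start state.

begin: x=-1 y=-1 heading=south
step 1 (arc(left, 4)): x=3 y=-5 heading=east
step 2 (arc(left, 4)): x=7 y=-1 heading=north
step 3 (straight(2)): x=7 y=1 heading=north

x=7 y=1 heading=north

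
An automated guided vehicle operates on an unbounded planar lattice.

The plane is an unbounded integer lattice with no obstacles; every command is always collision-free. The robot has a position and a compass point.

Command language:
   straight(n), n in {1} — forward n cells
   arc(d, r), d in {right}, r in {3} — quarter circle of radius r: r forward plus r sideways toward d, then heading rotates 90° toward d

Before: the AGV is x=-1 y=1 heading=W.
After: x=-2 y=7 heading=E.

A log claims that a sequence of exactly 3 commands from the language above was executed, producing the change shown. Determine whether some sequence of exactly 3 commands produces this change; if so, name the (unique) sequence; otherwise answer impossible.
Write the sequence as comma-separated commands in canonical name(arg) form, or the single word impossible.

key: cell and facing (now E) both changed — the 3 commands mix motion and turning
t0: x=-1 y=1 heading=W
t=1 straight(1) ⇒ x=-2 y=1 heading=W
t=2 arc(right, 3) ⇒ x=-5 y=4 heading=N
t=3 arc(right, 3) ⇒ x=-2 y=7 heading=E
no other 3-command option fits: unique.

straight(1), arc(right, 3), arc(right, 3)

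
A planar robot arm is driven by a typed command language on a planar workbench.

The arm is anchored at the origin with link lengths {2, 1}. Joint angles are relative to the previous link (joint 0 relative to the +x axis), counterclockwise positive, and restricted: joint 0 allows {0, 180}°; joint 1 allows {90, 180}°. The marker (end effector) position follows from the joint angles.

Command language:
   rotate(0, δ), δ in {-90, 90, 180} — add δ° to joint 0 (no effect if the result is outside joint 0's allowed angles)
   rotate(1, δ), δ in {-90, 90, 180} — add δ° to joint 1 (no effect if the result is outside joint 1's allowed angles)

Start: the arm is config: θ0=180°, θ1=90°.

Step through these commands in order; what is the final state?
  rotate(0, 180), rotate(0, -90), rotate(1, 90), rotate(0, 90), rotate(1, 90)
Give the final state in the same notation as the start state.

start: config: θ0=180°, θ1=90°
step 1 (rotate(0, 180)): config: θ0=0°, θ1=90°
step 2 (rotate(0, -90)): config: θ0=0°, θ1=90°
step 3 (rotate(1, 90)): config: θ0=0°, θ1=180°
step 4 (rotate(0, 90)): config: θ0=0°, θ1=180°
step 5 (rotate(1, 90)): config: θ0=0°, θ1=180°

config: θ0=0°, θ1=180°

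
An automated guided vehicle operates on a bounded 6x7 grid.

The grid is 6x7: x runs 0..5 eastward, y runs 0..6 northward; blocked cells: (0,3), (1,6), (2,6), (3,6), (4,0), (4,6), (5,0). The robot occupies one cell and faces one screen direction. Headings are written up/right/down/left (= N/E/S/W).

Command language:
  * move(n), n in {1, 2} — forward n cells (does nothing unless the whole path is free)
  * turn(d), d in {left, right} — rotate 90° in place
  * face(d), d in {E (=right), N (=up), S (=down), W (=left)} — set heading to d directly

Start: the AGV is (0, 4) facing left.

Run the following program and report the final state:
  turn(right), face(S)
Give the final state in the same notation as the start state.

(0, 4) facing down

begin: (0, 4) facing left
1. turn(right) → (0, 4) facing up
2. face(S) → (0, 4) facing down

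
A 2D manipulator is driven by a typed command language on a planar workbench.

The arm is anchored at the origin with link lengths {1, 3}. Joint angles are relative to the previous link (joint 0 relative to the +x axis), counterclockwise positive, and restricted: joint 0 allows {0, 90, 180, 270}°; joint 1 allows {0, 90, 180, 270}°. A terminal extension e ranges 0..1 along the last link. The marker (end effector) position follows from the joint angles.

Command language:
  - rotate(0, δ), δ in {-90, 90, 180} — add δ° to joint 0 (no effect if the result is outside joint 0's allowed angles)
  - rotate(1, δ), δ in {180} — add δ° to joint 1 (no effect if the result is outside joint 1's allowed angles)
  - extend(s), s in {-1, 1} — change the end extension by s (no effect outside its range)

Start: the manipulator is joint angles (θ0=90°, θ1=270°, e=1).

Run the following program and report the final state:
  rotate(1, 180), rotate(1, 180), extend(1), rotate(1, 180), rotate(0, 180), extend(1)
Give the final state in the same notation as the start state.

joint angles (θ0=270°, θ1=90°, e=1)

t0: joint angles (θ0=90°, θ1=270°, e=1)
1. rotate(1, 180) → joint angles (θ0=90°, θ1=90°, e=1)
2. rotate(1, 180) → joint angles (θ0=90°, θ1=270°, e=1)
3. extend(1) → joint angles (θ0=90°, θ1=270°, e=1)
4. rotate(1, 180) → joint angles (θ0=90°, θ1=90°, e=1)
5. rotate(0, 180) → joint angles (θ0=270°, θ1=90°, e=1)
6. extend(1) → joint angles (θ0=270°, θ1=90°, e=1)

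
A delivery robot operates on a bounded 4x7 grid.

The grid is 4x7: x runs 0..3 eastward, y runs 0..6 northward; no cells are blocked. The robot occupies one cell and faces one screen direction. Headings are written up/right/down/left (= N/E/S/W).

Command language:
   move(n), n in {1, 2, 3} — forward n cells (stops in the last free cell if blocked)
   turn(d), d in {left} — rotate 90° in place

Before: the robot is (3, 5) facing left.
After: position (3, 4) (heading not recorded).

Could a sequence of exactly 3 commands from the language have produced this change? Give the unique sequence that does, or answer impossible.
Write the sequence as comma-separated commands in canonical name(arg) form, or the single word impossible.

start: (3, 5) facing left
t=1 turn(left) ⇒ (3, 5) facing down
t=2 move(1) ⇒ (3, 4) facing down
t=3 turn(left) ⇒ (3, 4) facing right
no other 3-command option fits: unique.

turn(left), move(1), turn(left)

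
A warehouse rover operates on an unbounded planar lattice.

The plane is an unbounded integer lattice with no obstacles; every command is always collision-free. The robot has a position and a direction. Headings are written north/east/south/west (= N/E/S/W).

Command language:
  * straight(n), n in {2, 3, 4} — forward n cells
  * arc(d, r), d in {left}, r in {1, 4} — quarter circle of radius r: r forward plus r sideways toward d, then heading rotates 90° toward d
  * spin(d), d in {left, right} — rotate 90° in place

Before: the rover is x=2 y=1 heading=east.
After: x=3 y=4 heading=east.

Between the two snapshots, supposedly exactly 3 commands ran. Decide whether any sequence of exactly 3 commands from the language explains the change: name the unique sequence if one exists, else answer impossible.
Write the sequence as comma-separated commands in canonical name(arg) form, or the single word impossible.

arc(left, 1), straight(2), spin(right)

key: still facing E at the end — net rotation zero over 3 steps
begin: x=2 y=1 heading=east
[1] after arc(left, 1): x=3 y=2 heading=north
[2] after straight(2): x=3 y=4 heading=north
[3] after spin(right): x=3 y=4 heading=east
no rival 3-sequence matches.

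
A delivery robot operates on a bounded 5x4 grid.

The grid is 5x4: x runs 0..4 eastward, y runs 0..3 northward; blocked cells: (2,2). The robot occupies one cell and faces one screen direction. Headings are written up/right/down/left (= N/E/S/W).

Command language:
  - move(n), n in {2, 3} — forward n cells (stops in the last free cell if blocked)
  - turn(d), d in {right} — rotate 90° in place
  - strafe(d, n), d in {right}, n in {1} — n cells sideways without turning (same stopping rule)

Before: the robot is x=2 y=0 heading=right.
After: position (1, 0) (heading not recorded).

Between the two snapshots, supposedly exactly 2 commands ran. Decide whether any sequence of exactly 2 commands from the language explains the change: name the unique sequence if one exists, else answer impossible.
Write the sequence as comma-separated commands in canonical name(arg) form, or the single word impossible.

key: running strafe(right, 1) before turn(right) would end elsewhere — order is forced
start: x=2 y=0 heading=right
[1] after turn(right): x=2 y=0 heading=down
[2] after strafe(right, 1): x=1 y=0 heading=down
no rival 2-sequence matches.

turn(right), strafe(right, 1)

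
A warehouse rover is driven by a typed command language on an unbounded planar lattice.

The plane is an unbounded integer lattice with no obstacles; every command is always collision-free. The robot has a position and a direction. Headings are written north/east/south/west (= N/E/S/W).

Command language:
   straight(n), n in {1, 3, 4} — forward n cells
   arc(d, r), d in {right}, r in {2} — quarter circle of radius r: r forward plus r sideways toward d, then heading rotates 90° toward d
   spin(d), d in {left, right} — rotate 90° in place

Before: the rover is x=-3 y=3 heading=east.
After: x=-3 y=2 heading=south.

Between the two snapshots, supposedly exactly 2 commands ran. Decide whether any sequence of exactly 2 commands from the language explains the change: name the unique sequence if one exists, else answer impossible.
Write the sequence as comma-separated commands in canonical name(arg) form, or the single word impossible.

spin(right), straight(1)

key: cell and facing (now S) both changed — the 2 commands mix motion and turning
begin: x=-3 y=3 heading=east
1. spin(right) → x=-3 y=3 heading=south
2. straight(1) → x=-3 y=2 heading=south
no other 2-command option fits: unique.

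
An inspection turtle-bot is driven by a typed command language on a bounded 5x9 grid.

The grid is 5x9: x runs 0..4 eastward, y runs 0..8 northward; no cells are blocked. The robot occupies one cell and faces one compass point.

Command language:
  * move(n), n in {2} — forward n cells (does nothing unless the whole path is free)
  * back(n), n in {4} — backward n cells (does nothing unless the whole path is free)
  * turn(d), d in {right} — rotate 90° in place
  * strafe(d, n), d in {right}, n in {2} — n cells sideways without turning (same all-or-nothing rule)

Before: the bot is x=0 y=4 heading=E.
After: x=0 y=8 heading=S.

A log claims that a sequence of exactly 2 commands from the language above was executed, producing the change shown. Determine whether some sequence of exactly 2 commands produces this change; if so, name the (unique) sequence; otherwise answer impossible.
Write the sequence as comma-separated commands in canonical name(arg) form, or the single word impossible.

turn(right), back(4)

key: running back(4) before turn(right) would end elsewhere — order is forced
begin: x=0 y=4 heading=E
[1] after turn(right): x=0 y=4 heading=S
[2] after back(4): x=0 y=8 heading=S
no rival 2-sequence matches.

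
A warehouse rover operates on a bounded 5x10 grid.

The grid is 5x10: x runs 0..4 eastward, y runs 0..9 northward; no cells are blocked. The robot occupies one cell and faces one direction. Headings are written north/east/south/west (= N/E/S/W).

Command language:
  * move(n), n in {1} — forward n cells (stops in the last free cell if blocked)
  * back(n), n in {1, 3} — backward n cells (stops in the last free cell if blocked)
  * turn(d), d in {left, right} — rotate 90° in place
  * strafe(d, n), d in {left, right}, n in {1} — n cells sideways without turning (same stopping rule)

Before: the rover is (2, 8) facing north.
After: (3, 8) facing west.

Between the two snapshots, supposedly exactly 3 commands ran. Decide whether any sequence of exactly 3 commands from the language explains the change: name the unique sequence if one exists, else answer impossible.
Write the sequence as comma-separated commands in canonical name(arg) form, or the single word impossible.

turn(left), back(3), move(1)

key: position moved to (3,8) AND the heading swung to W — translation plus rotation needed
from: (2, 8) facing north
step 1 (turn(left)): (2, 8) facing west
step 2 (back(3)): (4, 8) facing west
step 3 (move(1)): (3, 8) facing west
no other 3-command option fits: unique.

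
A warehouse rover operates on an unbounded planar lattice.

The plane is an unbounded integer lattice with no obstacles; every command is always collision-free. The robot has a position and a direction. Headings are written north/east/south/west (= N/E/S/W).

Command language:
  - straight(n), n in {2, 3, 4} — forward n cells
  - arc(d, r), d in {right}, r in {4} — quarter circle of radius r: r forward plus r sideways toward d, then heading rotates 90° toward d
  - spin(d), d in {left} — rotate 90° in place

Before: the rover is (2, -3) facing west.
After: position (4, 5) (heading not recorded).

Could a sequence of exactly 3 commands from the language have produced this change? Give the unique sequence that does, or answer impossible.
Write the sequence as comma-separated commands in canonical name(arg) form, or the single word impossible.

arc(right, 4), arc(right, 4), straight(2)

key: running straight(2) before arc(right, 4) would end elsewhere — order is forced
from: (2, -3) facing west
1. arc(right, 4) → (-2, 1) facing north
2. arc(right, 4) → (2, 5) facing east
3. straight(2) → (4, 5) facing east
no rival 3-sequence matches.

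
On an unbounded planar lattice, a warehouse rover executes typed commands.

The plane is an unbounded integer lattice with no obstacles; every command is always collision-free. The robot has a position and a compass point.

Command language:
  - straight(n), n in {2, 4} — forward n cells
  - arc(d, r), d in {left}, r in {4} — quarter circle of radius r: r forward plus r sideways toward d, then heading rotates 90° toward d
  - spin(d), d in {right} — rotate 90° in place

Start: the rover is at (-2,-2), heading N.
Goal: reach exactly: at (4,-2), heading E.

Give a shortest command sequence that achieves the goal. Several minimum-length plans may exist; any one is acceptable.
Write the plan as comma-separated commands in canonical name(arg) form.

initial: at (-2,-2), heading N
[1] after spin(right): at (-2,-2), heading E
[2] after straight(4): at (2,-2), heading E
[3] after straight(2): at (4,-2), heading E
no 2-step plan works, so 3 is optimal.

spin(right), straight(4), straight(2)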